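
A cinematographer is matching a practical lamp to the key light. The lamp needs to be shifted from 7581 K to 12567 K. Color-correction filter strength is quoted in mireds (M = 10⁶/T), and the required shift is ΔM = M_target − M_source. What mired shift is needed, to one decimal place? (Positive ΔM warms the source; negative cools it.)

M_source = 10⁶/7581 = 131.909; M_target = 10⁶/12567 = 79.573.
ΔM = 79.573 − 131.909 = -52.335 → -52.3 mireds, a cooling shift.

-52.3 mireds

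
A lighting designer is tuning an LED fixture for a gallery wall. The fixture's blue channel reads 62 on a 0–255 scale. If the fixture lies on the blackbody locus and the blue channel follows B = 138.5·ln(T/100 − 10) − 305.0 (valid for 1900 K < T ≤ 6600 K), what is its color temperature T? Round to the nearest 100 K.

2400 K

ln(t − 10) = (62 + 305.0) / 138.5 = 2.6498.
t − 10 = e^2.6498 = 14.151, so t = 24.151.
T = 100·t = 2415 K → 2400 K to the nearest 100 K.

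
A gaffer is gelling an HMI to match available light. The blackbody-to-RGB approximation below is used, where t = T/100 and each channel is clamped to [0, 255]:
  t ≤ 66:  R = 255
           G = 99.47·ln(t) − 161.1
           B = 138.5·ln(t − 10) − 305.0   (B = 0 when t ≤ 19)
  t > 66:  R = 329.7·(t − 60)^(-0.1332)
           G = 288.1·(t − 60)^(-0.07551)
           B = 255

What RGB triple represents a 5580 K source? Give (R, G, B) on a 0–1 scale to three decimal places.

t = 5580/100 = 55.8; the t ≤ 66 branch applies.
R = 255 by definition for t ≤ 66.
G = 99.47·ln 55.8 − 161.1 = 99.47·4.0218 − 161.1 = 238.946.
B = 138.5·ln(55.8 − 10) − 305.0 = 138.5·ln 45.8 − 305.0 = 138.5·3.8243 − 305.0 = 224.663.
Dividing each by 255: (1.0000, 0.9370, 0.8810) → (1.000, 0.937, 0.881).

(1.000, 0.937, 0.881)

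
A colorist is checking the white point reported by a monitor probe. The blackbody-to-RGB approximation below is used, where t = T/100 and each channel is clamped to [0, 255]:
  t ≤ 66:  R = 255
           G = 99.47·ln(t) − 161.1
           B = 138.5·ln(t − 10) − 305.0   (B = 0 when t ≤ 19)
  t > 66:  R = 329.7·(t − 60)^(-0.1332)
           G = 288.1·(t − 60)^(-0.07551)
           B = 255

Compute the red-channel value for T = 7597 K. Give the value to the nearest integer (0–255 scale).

228

t = 7597/100 = 75.97; the t > 66 branch applies.
R = 329.7·(75.97 − 60)^(-0.1332) = 329.7·15.97^(-0.1332) = 329.7·0.69138 = 227.950.
Rounded: 228.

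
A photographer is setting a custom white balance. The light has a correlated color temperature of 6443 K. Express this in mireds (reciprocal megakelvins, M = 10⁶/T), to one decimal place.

155.2 mireds

M = 10⁶ / 6443 = 155.207 → 155.2 mireds.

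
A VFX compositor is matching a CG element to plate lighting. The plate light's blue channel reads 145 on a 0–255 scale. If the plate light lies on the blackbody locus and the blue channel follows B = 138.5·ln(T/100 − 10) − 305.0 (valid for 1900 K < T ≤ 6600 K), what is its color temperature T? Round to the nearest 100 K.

ln(t − 10) = (145 + 305.0) / 138.5 = 3.2491.
t − 10 = e^3.2491 = 25.767, so t = 35.767.
T = 100·t = 3577 K → 3600 K to the nearest 100 K.

3600 K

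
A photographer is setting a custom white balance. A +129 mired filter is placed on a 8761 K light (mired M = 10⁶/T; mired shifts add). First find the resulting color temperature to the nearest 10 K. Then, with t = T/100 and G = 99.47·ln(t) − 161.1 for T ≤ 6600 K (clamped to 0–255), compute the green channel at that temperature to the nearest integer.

M_in = 10⁶/8761 = 114.14; M_out = 114.14 + (+129) = 243.14.
T_out = 10⁶/243.14 = 4112.8 K → 4110 K; t = 41.1.
G = 99.47·ln 41.1 − 161.1 = 99.47·3.7160 − 161.1 = 208.531.
Rounded: 209.

209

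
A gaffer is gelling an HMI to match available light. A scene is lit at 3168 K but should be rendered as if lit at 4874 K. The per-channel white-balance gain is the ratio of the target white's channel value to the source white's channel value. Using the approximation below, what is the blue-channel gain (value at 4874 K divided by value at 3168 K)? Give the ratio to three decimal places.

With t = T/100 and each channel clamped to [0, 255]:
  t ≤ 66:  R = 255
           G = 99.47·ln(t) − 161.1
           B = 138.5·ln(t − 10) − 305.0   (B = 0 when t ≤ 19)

1.664

At 3168 K (t = 31.68):
  B = 138.5·ln(31.68 − 10) − 305.0 = 138.5·ln 21.68 − 305.0 = 138.5·3.0764 − 305.0 = 121.080.
At 4874 K (t = 48.74):
  B = 138.5·ln(48.74 − 10) − 305.0 = 138.5·ln 38.74 − 305.0 = 138.5·3.6569 − 305.0 = 201.477.
Gain = 201.477 / 121.080 = 1.6640 → 1.664.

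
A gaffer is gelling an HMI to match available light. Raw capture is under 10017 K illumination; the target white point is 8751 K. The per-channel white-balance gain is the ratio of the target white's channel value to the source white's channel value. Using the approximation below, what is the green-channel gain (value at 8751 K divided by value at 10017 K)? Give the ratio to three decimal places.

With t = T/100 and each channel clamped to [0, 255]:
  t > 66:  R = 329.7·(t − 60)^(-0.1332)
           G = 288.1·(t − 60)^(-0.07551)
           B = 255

At 10017 K (t = 100.17):
  G = 288.1·(100.17 − 60)^(-0.07551) = 288.1·40.17^(-0.07551) = 288.1·0.75664 = 217.988.
At 8751 K (t = 87.51):
  G = 288.1·(87.51 − 60)^(-0.07551) = 288.1·27.51^(-0.07551) = 288.1·0.77858 = 224.309.
Gain = 224.309 / 217.988 = 1.0290 → 1.029.

1.029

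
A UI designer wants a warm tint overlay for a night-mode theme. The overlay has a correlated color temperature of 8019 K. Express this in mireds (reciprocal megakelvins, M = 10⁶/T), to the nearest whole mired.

125 mireds

M = 10⁶ / 8019 = 124.704 → 125 mireds.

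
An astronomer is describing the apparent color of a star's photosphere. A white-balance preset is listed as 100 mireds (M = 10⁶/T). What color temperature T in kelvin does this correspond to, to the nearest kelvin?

T = 10⁶ / 100 = 10000.00 K → 10000 K.

10000 K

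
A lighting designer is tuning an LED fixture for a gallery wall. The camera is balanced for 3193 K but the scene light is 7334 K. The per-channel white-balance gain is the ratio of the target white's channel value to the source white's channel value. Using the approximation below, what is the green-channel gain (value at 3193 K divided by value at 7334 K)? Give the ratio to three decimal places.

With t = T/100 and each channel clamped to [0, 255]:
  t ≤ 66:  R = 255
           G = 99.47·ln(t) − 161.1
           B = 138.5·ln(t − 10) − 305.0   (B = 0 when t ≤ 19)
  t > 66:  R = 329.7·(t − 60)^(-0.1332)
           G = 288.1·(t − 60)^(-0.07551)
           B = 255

0.774

At 7334 K (t = 73.34):
  G = 288.1·(73.34 − 60)^(-0.07551) = 288.1·13.34^(-0.07551) = 288.1·0.82232 = 236.910.
At 3193 K (t = 31.93):
  G = 99.47·ln 31.93 − 161.1 = 99.47·3.4635 − 161.1 = 183.419.
Gain = 183.419 / 236.910 = 0.7742 → 0.774.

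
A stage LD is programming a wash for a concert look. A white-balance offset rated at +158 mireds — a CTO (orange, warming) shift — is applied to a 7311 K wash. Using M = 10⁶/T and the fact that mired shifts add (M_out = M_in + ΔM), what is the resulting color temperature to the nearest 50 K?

3400 K

M_in = 10⁶/7311 = 136.78 mireds.
M_out = 136.78 + (+158) = 294.78 mireds.
T_out = 10⁶/294.78 = 3392.4 K → 3400 K.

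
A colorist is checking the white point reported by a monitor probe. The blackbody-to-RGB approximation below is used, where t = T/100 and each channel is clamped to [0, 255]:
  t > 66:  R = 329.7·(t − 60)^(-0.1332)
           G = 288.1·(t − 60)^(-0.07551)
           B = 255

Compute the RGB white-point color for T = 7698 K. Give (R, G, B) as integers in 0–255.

t = 7698/100 = 76.98; the t > 66 branch applies.
R = 329.7·(76.98 − 60)^(-0.1332) = 329.7·16.98^(-0.1332) = 329.7·0.68576 = 226.095.
G = 288.1·(76.98 − 60)^(-0.07551) = 288.1·16.98^(-0.07551) = 288.1·0.80747 = 232.633.
B = 255 by definition for t > 66.
Rounded: (226, 233, 255).

(226, 233, 255)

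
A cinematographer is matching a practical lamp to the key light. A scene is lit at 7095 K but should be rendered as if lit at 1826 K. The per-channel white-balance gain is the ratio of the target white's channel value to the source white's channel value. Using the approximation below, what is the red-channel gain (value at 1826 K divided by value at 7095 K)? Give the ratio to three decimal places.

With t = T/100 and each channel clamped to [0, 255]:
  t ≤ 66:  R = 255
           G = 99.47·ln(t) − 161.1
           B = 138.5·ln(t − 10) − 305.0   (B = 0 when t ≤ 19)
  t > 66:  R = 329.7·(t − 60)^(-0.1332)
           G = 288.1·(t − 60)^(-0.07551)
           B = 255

At 7095 K (t = 70.95):
  R = 329.7·(70.95 − 60)^(-0.1332) = 329.7·10.95^(-0.1332) = 329.7·0.72703 = 239.701.
At 1826 K (t = 18.26):
  R = 255 by definition for t ≤ 66.
Gain = 255.000 / 239.701 = 1.0638 → 1.064.

1.064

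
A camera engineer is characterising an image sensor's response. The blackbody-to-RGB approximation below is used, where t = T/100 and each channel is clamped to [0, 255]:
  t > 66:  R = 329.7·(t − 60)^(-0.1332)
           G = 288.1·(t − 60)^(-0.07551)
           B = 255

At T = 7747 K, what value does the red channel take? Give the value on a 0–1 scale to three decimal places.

0.883

t = 7747/100 = 77.47; the t > 66 branch applies.
R = 329.7·(77.47 − 60)^(-0.1332) = 329.7·17.47^(-0.1332) = 329.7·0.68317 = 225.240.
On a 0–1 scale: 225.240/255 = 0.8833 → 0.883.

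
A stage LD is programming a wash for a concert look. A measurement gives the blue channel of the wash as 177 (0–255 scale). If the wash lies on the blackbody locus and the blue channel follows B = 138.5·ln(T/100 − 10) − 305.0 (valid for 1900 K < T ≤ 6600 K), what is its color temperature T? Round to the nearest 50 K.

ln(t − 10) = (177 + 305.0) / 138.5 = 3.4801.
t − 10 = e^3.4801 = 32.464, so t = 42.464.
T = 100·t = 4246 K → 4250 K to the nearest 50 K.

4250 K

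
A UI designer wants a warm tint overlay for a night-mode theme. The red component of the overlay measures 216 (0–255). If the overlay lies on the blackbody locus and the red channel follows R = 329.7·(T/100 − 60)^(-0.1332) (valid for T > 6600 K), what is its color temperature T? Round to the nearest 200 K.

8400 K

(t − 60)^(-0.1332) = 216/329.7 = 0.65514.
t − 60 = 0.65514^(1/-0.1332) = 0.65514^(-7.508) = 23.926, so t = 83.926.
T = 100·t = 8393 K → 8400 K to the nearest 200 K.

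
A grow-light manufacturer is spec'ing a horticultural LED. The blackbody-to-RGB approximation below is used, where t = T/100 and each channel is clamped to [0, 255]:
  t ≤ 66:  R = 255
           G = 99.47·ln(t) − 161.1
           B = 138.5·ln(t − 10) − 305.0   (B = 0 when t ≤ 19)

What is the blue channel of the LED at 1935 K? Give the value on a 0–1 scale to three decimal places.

0.018

t = 1935/100 = 19.35; the t ≤ 66 branch applies.
B = 138.5·ln(19.35 − 10) − 305.0 = 138.5·ln 9.35 − 305.0 = 138.5·2.2354 − 305.0 = 4.600.
On a 0–1 scale: 4.600/255 = 0.0180 → 0.018.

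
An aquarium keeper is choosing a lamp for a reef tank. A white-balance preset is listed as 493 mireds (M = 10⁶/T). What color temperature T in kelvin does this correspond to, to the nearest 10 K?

T = 10⁶ / 493 = 2028.40 K → 2030 K.

2030 K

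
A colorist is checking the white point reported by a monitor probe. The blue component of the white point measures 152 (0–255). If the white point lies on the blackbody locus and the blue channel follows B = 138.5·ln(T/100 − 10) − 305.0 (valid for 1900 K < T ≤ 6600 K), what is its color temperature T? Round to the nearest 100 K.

3700 K

ln(t − 10) = (152 + 305.0) / 138.5 = 3.2996.
t − 10 = e^3.2996 = 27.103, so t = 37.103.
T = 100·t = 3710 K → 3700 K to the nearest 100 K.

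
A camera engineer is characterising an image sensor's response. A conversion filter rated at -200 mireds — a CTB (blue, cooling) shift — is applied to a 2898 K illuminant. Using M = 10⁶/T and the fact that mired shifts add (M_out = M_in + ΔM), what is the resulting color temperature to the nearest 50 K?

M_in = 10⁶/2898 = 345.07 mireds.
M_out = 345.07 + (-200) = 145.07 mireds.
T_out = 10⁶/145.07 = 6893.4 K → 6900 K.

6900 K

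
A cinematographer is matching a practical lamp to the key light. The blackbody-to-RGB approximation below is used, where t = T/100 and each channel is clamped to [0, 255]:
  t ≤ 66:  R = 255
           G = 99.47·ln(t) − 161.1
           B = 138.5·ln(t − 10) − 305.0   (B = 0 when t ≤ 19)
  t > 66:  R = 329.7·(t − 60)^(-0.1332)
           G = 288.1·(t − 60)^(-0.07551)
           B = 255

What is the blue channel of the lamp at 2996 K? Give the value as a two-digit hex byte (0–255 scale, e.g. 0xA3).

0x6E

t = 2996/100 = 29.96; the t ≤ 66 branch applies.
B = 138.5·ln(29.96 − 10) − 305.0 = 138.5·ln 19.96 − 305.0 = 138.5·2.9937 − 305.0 = 109.632.
Rounded: 110; in hex, 0x6E.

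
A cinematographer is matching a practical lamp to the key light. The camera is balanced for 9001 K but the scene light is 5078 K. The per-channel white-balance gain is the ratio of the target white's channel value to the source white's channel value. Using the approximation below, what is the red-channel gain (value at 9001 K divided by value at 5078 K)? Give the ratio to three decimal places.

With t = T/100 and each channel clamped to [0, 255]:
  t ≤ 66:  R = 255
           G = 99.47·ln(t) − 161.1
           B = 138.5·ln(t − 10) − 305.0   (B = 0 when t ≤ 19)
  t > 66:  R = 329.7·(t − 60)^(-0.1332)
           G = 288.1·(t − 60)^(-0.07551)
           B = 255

At 5078 K (t = 50.78):
  R = 255 by definition for t ≤ 66.
At 9001 K (t = 90.01):
  R = 329.7·(90.01 − 60)^(-0.1332) = 329.7·30.01^(-0.1332) = 329.7·0.63566 = 209.579.
Gain = 209.579 / 255.000 = 0.8219 → 0.822.

0.822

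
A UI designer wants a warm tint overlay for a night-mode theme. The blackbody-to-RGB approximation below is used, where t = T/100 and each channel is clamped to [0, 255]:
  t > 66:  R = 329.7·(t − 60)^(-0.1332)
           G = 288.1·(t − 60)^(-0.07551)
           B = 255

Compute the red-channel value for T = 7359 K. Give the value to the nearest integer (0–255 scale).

t = 7359/100 = 73.59; the t > 66 branch applies.
R = 329.7·(73.59 − 60)^(-0.1332) = 329.7·13.59^(-0.1332) = 329.7·0.70641 = 232.902.
Rounded: 233.

233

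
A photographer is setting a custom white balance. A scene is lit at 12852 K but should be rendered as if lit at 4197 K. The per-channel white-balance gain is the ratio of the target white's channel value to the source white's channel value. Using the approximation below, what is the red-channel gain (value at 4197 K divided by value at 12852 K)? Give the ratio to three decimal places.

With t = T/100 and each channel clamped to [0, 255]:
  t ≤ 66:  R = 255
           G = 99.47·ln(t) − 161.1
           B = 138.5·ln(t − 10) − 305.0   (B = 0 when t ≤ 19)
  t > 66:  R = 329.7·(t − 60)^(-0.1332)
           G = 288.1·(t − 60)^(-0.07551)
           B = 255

At 12852 K (t = 128.52):
  R = 329.7·(128.52 − 60)^(-0.1332) = 329.7·68.52^(-0.1332) = 329.7·0.56947 = 187.754.
At 4197 K (t = 41.97):
  R = 255 by definition for t ≤ 66.
Gain = 255.000 / 187.754 = 1.3582 → 1.358.

1.358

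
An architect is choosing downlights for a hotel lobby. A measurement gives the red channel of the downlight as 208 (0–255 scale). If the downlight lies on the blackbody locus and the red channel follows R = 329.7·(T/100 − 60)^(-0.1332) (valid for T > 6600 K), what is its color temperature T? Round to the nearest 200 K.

(t − 60)^(-0.1332) = 208/329.7 = 0.63088.
t − 60 = 0.63088^(1/-0.1332) = 0.63088^(-7.508) = 31.763, so t = 91.763.
T = 100·t = 9176 K → 9200 K to the nearest 200 K.

9200 K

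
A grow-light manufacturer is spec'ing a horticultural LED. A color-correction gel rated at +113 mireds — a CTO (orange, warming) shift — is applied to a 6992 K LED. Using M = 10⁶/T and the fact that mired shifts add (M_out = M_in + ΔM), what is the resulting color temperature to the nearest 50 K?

3900 K

M_in = 10⁶/6992 = 143.02 mireds.
M_out = 143.02 + (+113) = 256.02 mireds.
T_out = 10⁶/256.02 = 3905.9 K → 3900 K.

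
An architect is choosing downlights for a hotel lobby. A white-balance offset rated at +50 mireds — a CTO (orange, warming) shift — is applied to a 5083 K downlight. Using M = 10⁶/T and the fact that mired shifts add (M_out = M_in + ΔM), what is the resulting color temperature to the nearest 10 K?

4050 K

M_in = 10⁶/5083 = 196.73 mireds.
M_out = 196.73 + (+50) = 246.73 mireds.
T_out = 10⁶/246.73 = 4052.9 K → 4050 K.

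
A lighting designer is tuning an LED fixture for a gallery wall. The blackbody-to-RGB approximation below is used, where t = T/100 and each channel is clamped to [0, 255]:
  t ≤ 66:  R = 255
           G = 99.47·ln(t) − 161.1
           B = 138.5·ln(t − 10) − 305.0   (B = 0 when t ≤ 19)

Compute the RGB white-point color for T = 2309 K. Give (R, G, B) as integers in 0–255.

(255, 151, 51)

t = 2309/100 = 23.09; the t ≤ 66 branch applies.
R = 255 by definition for t ≤ 66.
G = 99.47·ln 23.09 − 161.1 = 99.47·3.1394 − 161.1 = 151.176.
B = 138.5·ln(23.09 − 10) − 305.0 = 138.5·ln 13.09 − 305.0 = 138.5·2.5718 − 305.0 = 51.201.
Rounded: (255, 151, 51).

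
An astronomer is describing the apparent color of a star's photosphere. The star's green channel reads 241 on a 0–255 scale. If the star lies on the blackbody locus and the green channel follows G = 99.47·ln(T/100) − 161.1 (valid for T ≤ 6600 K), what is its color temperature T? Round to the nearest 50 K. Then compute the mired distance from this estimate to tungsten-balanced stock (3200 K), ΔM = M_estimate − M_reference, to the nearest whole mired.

ln t = (241 + 161.1) / 99.47 = 4.0424.
t = e^4.0424 = 56.964.
T = 100·t = 5696 K → 5700 K to the nearest 50 K.
M_estimate = 10⁶/5700 = 175.44; M_reference = 10⁶/3200 = 312.50.
ΔM = 175.44 − 312.50 = -137.06 → -137 mireds.

-137 mireds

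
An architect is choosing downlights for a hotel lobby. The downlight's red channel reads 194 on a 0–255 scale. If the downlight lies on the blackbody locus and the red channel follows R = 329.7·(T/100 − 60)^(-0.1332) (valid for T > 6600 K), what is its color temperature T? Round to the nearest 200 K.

(t − 60)^(-0.1332) = 194/329.7 = 0.58841.
t − 60 = 0.58841^(1/-0.1332) = 0.58841^(-7.508) = 53.593, so t = 113.593.
T = 100·t = 11359 K → 11400 K to the nearest 200 K.

11400 K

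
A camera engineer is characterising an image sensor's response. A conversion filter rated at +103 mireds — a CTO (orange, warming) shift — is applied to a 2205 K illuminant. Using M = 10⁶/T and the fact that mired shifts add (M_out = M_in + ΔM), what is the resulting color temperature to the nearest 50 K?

M_in = 10⁶/2205 = 453.51 mireds.
M_out = 453.51 + (+103) = 556.51 mireds.
T_out = 10⁶/556.51 = 1796.9 K → 1800 K.

1800 K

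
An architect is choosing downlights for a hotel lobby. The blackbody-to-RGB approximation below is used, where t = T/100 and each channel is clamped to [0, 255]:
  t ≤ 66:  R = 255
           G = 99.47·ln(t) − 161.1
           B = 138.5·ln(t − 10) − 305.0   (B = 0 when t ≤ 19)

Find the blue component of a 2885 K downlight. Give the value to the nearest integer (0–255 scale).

t = 2885/100 = 28.85; the t ≤ 66 branch applies.
B = 138.5·ln(28.85 − 10) − 305.0 = 138.5·ln 18.85 − 305.0 = 138.5·2.9365 − 305.0 = 101.707.
Rounded: 102.

102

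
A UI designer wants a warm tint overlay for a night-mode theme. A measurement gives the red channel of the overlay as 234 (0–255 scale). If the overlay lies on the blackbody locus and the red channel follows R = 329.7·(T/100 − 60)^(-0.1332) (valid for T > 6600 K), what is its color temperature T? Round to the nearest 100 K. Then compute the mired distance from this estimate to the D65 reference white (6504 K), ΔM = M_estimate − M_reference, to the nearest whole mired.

(t − 60)^(-0.1332) = 234/329.7 = 0.70974.
t − 60 = 0.70974^(1/-0.1332) = 0.70974^(-7.508) = 13.119, so t = 73.119.
T = 100·t = 7312 K → 7300 K to the nearest 100 K.
M_estimate = 10⁶/7300 = 136.99; M_reference = 10⁶/6504 = 153.75.
ΔM = 136.99 − 153.75 = -16.77 → -17 mireds.

-17 mireds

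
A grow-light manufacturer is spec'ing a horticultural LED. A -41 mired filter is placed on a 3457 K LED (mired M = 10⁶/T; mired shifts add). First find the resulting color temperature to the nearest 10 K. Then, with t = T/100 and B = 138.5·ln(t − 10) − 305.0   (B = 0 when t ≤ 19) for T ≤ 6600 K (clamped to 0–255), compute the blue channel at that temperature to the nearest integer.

M_in = 10⁶/3457 = 289.27; M_out = 289.27 + (-41) = 248.27.
T_out = 10⁶/248.27 = 4027.9 K → 4030 K; t = 40.3.
B = 138.5·ln(40.3 − 10) − 305.0 = 138.5·ln 30.3 − 305.0 = 138.5·3.4111 − 305.0 = 167.444.
Rounded: 167.

167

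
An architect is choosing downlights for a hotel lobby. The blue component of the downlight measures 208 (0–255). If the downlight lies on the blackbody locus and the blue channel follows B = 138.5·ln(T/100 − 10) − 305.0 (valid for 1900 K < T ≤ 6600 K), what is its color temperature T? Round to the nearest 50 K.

5050 K

ln(t − 10) = (208 + 305.0) / 138.5 = 3.7040.
t − 10 = e^3.7040 = 40.608, so t = 50.608.
T = 100·t = 5061 K → 5050 K to the nearest 50 K.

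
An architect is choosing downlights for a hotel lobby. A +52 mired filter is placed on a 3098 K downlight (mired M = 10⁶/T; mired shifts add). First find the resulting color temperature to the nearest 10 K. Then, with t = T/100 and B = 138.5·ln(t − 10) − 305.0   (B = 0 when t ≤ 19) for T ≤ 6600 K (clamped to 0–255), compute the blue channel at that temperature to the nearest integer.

M_in = 10⁶/3098 = 322.79; M_out = 322.79 + (+52) = 374.79.
T_out = 10⁶/374.79 = 2668.2 K → 2670 K; t = 26.7.
B = 138.5·ln(26.7 − 10) − 305.0 = 138.5·ln 16.7 − 305.0 = 138.5·2.8154 − 305.0 = 84.934.
Rounded: 85.

85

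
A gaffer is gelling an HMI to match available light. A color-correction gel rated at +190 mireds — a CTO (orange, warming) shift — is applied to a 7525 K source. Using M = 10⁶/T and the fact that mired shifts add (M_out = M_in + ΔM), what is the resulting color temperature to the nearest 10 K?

3100 K

M_in = 10⁶/7525 = 132.89 mireds.
M_out = 132.89 + (+190) = 322.89 mireds.
T_out = 10⁶/322.89 = 3097.0 K → 3100 K.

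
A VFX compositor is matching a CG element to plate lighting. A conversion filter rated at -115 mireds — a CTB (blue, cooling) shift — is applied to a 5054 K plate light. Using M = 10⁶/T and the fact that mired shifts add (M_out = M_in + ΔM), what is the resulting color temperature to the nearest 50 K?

M_in = 10⁶/5054 = 197.86 mireds.
M_out = 197.86 + (-115) = 82.86 mireds.
T_out = 10⁶/82.86 = 12068.1 K → 12050 K.

12050 K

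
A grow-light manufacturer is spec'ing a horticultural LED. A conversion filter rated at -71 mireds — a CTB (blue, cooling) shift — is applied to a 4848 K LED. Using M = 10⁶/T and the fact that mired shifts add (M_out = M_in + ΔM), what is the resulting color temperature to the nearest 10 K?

7390 K

M_in = 10⁶/4848 = 206.27 mireds.
M_out = 206.27 + (-71) = 135.27 mireds.
T_out = 10⁶/135.27 = 7392.6 K → 7390 K.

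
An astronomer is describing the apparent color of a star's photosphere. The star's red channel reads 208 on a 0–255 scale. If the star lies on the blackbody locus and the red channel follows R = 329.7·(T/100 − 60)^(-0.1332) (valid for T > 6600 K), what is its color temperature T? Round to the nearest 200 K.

9200 K

(t − 60)^(-0.1332) = 208/329.7 = 0.63088.
t − 60 = 0.63088^(1/-0.1332) = 0.63088^(-7.508) = 31.763, so t = 91.763.
T = 100·t = 9176 K → 9200 K to the nearest 200 K.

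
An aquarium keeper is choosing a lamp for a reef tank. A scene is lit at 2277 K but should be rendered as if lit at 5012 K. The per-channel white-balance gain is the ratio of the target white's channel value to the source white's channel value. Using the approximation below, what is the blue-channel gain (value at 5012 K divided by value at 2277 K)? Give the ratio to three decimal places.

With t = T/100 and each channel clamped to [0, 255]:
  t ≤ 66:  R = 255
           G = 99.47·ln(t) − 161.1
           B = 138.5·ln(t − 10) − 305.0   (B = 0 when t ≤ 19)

At 2277 K (t = 22.77):
  B = 138.5·ln(22.77 − 10) − 305.0 = 138.5·ln 12.77 − 305.0 = 138.5·2.5471 − 305.0 = 47.773.
At 5012 K (t = 50.12):
  B = 138.5·ln(50.12 − 10) − 305.0 = 138.5·ln 40.12 − 305.0 = 138.5·3.6919 − 305.0 = 206.325.
Gain = 206.325 / 47.773 = 4.3188 → 4.319.

4.319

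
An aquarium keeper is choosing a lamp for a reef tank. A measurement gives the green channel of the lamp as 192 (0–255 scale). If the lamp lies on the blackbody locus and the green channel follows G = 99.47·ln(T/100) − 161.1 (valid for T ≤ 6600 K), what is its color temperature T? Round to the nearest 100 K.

ln t = (192 + 161.1) / 99.47 = 3.5498.
t = e^3.5498 = 34.807.
T = 100·t = 3481 K → 3500 K to the nearest 100 K.

3500 K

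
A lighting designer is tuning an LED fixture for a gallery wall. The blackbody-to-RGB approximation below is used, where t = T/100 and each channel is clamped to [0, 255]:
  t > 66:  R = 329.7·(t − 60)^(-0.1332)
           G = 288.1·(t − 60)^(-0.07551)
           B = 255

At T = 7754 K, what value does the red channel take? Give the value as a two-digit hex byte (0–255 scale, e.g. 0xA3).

t = 7754/100 = 77.54; the t > 66 branch applies.
R = 329.7·(77.54 − 60)^(-0.1332) = 329.7·17.54^(-0.1332) = 329.7·0.68280 = 225.120.
Rounded: 225; in hex, 0xE1.

0xE1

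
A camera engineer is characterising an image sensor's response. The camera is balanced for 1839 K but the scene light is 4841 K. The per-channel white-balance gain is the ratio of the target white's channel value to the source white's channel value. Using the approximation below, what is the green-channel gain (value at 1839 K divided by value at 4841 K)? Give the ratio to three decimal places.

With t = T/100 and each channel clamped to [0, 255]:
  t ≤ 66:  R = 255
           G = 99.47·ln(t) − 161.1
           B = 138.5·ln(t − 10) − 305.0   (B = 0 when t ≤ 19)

0.572

At 4841 K (t = 48.41):
  G = 99.47·ln 48.41 − 161.1 = 99.47·3.8797 − 161.1 = 224.814.
At 1839 K (t = 18.39):
  G = 99.47·ln 18.39 − 161.1 = 99.47·2.9118 − 161.1 = 128.537.
Gain = 128.537 / 224.814 = 0.5717 → 0.572.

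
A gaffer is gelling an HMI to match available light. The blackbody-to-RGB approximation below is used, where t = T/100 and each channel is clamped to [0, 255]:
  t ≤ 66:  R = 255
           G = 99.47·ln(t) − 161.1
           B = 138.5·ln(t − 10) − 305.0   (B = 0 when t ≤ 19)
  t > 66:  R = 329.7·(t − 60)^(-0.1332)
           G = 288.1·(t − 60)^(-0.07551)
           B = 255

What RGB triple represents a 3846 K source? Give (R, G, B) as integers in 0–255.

t = 3846/100 = 38.46; the t ≤ 66 branch applies.
R = 255 by definition for t ≤ 66.
G = 99.47·ln 38.46 − 161.1 = 99.47·3.6496 − 161.1 = 201.928.
B = 138.5·ln(38.46 − 10) − 305.0 = 138.5·ln 28.46 − 305.0 = 138.5·3.3485 − 305.0 = 158.767.
Rounded: (255, 202, 159).

(255, 202, 159)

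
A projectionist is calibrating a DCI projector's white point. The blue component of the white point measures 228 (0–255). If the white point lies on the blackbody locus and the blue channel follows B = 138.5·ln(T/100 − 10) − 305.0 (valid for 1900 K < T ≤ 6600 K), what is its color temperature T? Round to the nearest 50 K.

5700 K

ln(t − 10) = (228 + 305.0) / 138.5 = 3.8484.
t − 10 = e^3.8484 = 46.917, so t = 56.917.
T = 100·t = 5692 K → 5700 K to the nearest 50 K.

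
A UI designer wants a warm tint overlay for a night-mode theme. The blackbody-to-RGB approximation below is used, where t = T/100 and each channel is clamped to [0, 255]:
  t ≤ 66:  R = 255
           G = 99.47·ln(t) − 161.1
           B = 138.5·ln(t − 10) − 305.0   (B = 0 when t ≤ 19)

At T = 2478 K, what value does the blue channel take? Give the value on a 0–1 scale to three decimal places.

t = 2478/100 = 24.78; the t ≤ 66 branch applies.
B = 138.5·ln(24.78 − 10) − 305.0 = 138.5·ln 14.78 − 305.0 = 138.5·2.6933 − 305.0 = 68.019.
On a 0–1 scale: 68.019/255 = 0.2667 → 0.267.

0.267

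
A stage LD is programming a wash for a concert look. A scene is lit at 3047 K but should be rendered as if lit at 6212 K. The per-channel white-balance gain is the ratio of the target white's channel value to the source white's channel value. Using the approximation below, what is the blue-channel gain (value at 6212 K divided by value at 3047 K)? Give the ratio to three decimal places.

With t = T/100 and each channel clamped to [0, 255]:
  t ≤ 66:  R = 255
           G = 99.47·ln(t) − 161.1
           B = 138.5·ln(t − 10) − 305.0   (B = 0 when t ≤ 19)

At 3047 K (t = 30.47):
  B = 138.5·ln(30.47 − 10) − 305.0 = 138.5·ln 20.47 − 305.0 = 138.5·3.0190 − 305.0 = 113.126.
At 6212 K (t = 62.12):
  B = 138.5·ln(62.12 − 10) − 305.0 = 138.5·ln 52.12 − 305.0 = 138.5·3.9535 − 305.0 = 242.567.
Gain = 242.567 / 113.126 = 2.1442 → 2.144.

2.144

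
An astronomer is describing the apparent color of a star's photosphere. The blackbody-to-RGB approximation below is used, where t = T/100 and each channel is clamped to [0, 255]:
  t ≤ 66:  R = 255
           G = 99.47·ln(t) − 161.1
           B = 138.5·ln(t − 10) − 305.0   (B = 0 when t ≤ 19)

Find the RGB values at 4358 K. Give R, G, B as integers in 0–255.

R=255, G=214, B=182

t = 4358/100 = 43.58; the t ≤ 66 branch applies.
R = 255 by definition for t ≤ 66.
G = 99.47·ln 43.58 − 161.1 = 99.47·3.7746 − 161.1 = 214.359.
B = 138.5·ln(43.58 − 10) − 305.0 = 138.5·ln 33.58 − 305.0 = 138.5·3.5139 − 305.0 = 181.679.
Rounded: (255, 214, 182).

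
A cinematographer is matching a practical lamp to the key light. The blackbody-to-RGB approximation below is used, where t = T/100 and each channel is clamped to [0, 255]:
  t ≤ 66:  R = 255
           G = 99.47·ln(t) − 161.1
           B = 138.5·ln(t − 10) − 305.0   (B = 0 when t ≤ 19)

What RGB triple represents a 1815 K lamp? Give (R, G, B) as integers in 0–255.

(255, 127, 0)

t = 1815/100 = 18.15; the t ≤ 66 branch applies.
R = 255 by definition for t ≤ 66.
G = 99.47·ln 18.15 − 161.1 = 99.47·2.8987 − 161.1 = 127.231.
t = 18.15 ≤ 19, so B = 0.
Rounded: (255, 127, 0).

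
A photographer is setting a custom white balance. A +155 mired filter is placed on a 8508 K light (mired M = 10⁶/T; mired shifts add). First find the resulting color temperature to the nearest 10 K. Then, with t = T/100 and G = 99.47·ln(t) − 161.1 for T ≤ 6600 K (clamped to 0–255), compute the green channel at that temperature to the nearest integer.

M_in = 10⁶/8508 = 117.54; M_out = 117.54 + (+155) = 272.54.
T_out = 10⁶/272.54 = 3669.2 K → 3670 K; t = 36.7.
G = 99.47·ln 36.7 − 161.1 = 99.47·3.6028 − 161.1 = 197.268.
Rounded: 197.

197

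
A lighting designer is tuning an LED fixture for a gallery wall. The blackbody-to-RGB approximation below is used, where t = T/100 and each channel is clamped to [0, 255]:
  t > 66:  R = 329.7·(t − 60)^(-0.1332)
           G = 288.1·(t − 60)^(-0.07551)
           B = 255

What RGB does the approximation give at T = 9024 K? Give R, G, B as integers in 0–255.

t = 9024/100 = 90.24; the t > 66 branch applies.
R = 329.7·(90.24 − 60)^(-0.1332) = 329.7·30.24^(-0.1332) = 329.7·0.63502 = 209.366.
G = 288.1·(90.24 − 60)^(-0.07551) = 288.1·30.24^(-0.07551) = 288.1·0.77304 = 222.712.
B = 255 by definition for t > 66.
Rounded: (209, 223, 255).

R=209, G=223, B=255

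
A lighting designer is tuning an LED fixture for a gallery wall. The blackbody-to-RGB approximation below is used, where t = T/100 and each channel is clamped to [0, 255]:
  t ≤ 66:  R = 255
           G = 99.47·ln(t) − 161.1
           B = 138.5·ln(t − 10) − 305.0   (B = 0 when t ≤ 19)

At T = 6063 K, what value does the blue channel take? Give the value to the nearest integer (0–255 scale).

239

t = 6063/100 = 60.63; the t ≤ 66 branch applies.
B = 138.5·ln(60.63 − 10) − 305.0 = 138.5·ln 50.63 − 305.0 = 138.5·3.9245 − 305.0 = 238.549.
Rounded: 239.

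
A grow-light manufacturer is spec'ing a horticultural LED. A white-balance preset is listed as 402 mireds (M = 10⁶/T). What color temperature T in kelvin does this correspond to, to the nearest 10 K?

T = 10⁶ / 402 = 2487.56 K → 2490 K.

2490 K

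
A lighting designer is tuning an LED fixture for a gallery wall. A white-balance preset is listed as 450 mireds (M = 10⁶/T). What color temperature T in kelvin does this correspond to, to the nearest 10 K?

2220 K

T = 10⁶ / 450 = 2222.22 K → 2220 K.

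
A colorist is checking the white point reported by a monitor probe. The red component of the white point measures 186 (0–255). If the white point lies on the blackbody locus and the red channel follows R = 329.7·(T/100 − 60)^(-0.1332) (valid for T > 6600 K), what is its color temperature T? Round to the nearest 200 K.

13400 K

(t − 60)^(-0.1332) = 186/329.7 = 0.56415.
t − 60 = 0.56415^(1/-0.1332) = 0.56415^(-7.508) = 73.521, so t = 133.521.
T = 100·t = 13352 K → 13400 K to the nearest 200 K.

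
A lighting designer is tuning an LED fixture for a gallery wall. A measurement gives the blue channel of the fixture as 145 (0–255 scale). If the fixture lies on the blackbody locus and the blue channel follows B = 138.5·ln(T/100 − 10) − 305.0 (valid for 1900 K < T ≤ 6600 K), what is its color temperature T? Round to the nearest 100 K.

3600 K

ln(t − 10) = (145 + 305.0) / 138.5 = 3.2491.
t − 10 = e^3.2491 = 25.767, so t = 35.767.
T = 100·t = 3577 K → 3600 K to the nearest 100 K.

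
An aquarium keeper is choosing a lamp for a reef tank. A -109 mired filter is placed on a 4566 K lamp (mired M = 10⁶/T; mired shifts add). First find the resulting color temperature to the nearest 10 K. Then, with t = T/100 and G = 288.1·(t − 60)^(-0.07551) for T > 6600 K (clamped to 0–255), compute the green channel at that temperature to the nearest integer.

M_in = 10⁶/4566 = 219.01; M_out = 219.01 + (-109) = 110.01.
T_out = 10⁶/110.01 = 9090.1 K → 9090 K; t = 90.9.
G = 288.1·(90.9 − 60)^(-0.07551) = 288.1·30.9^(-0.07551) = 288.1·0.77178 = 222.350.
Rounded: 222.

222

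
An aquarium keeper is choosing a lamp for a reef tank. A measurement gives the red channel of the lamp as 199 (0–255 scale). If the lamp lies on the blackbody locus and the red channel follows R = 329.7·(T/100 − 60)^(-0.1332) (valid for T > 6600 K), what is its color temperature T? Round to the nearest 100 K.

10400 K

(t − 60)^(-0.1332) = 199/329.7 = 0.60358.
t − 60 = 0.60358^(1/-0.1332) = 0.60358^(-7.508) = 44.273, so t = 104.273.
T = 100·t = 10427 K → 10400 K to the nearest 100 K.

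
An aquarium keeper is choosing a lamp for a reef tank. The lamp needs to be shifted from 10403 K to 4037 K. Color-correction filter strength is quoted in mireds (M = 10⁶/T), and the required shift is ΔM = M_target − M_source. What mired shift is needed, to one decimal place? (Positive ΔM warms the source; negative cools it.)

+151.6 mireds

M_source = 10⁶/10403 = 96.126; M_target = 10⁶/4037 = 247.709.
ΔM = 247.709 − 96.126 = 151.583 → +151.6 mireds, a warming shift.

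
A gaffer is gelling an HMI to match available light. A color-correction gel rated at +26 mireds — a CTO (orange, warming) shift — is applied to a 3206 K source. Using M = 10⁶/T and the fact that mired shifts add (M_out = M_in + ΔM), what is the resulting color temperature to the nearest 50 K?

2950 K

M_in = 10⁶/3206 = 311.92 mireds.
M_out = 311.92 + (+26) = 337.92 mireds.
T_out = 10⁶/337.92 = 2959.3 K → 2950 K.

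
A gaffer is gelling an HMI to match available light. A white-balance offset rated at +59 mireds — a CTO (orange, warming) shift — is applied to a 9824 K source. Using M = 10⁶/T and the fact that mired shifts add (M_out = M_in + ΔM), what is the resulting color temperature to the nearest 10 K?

M_in = 10⁶/9824 = 101.79 mireds.
M_out = 101.79 + (+59) = 160.79 mireds.
T_out = 10⁶/160.79 = 6219.2 K → 6220 K.

6220 K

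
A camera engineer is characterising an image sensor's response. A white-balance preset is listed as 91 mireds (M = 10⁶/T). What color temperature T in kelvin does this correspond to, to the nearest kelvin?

10989 K

T = 10⁶ / 91 = 10989.01 K → 10989 K.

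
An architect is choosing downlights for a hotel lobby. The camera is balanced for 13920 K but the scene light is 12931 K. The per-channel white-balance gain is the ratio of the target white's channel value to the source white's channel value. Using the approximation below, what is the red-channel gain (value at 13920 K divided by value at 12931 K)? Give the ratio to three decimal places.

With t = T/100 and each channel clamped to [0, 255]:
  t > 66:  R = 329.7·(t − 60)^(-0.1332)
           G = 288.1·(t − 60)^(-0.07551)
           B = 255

At 12931 K (t = 129.31):
  R = 329.7·(129.31 − 60)^(-0.1332) = 329.7·69.31^(-0.1332) = 329.7·0.56860 = 187.467.
At 13920 K (t = 139.2):
  R = 329.7·(139.2 − 60)^(-0.1332) = 329.7·79.2^(-0.1332) = 329.7·0.55859 = 184.166.
Gain = 184.166 / 187.467 = 0.9824 → 0.982.

0.982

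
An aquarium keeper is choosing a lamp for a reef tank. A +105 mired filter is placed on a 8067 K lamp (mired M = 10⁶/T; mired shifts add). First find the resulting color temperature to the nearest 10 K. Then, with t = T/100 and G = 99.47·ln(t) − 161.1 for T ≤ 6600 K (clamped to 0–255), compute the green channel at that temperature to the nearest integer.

215

M_in = 10⁶/8067 = 123.96; M_out = 123.96 + (+105) = 228.96.
T_out = 10⁶/228.96 = 4367.5 K → 4370 K; t = 43.7.
G = 99.47·ln 43.7 − 161.1 = 99.47·3.7773 − 161.1 = 214.633.
Rounded: 215.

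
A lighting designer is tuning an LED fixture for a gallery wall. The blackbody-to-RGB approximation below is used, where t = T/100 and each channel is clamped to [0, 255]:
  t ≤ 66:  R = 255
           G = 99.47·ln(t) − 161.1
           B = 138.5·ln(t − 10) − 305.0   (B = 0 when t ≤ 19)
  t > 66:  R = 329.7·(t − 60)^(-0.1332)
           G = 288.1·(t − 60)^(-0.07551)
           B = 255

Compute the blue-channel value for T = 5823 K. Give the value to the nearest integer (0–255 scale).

t = 5823/100 = 58.23; the t ≤ 66 branch applies.
B = 138.5·ln(58.23 − 10) − 305.0 = 138.5·ln 48.23 − 305.0 = 138.5·3.8760 − 305.0 = 231.823.
Rounded: 232.

232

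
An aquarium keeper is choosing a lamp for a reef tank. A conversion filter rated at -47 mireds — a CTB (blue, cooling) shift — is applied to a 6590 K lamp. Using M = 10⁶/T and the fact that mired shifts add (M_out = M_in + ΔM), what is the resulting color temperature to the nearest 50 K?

9550 K

M_in = 10⁶/6590 = 151.75 mireds.
M_out = 151.75 + (-47) = 104.75 mireds.
T_out = 10⁶/104.75 = 9547.0 K → 9550 K.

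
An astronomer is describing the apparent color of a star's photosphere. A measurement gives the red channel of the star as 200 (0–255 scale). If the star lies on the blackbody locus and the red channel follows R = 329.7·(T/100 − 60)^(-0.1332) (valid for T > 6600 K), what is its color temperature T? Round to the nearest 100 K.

10300 K

(t − 60)^(-0.1332) = 200/329.7 = 0.60661.
t − 60 = 0.60661^(1/-0.1332) = 0.60661^(-7.508) = 42.638, so t = 102.638.
T = 100·t = 10264 K → 10300 K to the nearest 100 K.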